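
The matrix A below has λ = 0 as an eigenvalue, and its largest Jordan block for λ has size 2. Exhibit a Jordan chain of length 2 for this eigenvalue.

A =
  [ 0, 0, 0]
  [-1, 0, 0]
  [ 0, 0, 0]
A Jordan chain for λ = 0 of length 2:
v_1 = (0, -1, 0)ᵀ
v_2 = (1, 0, 0)ᵀ

Let N = A − (0)·I. We want v_2 with N^2 v_2 = 0 but N^1 v_2 ≠ 0; then v_{j-1} := N · v_j for j = 2, …, 2.

Pick v_2 = (1, 0, 0)ᵀ.
Then v_1 = N · v_2 = (0, -1, 0)ᵀ.

Sanity check: (A − (0)·I) v_1 = (0, 0, 0)ᵀ = 0. ✓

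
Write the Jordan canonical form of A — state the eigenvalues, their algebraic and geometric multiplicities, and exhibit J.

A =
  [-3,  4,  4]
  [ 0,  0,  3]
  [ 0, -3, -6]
J_2(-3) ⊕ J_1(-3)

The characteristic polynomial is
  det(x·I − A) = x^3 + 9*x^2 + 27*x + 27 = (x + 3)^3

Eigenvalues and multiplicities (the geometric multiplicity of λ is n − rank(A − λI), which equals the number of Jordan blocks for λ):
  λ = -3: algebraic multiplicity = 3, geometric multiplicity = 2

Determining the block sizes for each eigenvalue:
  λ = -3: 2 blocks summing to 3 forces exactly one block of size 2 and the rest size 1 → block sizes [2, 1]

Assembling the blocks gives a Jordan form
J =
  [-3,  1,  0]
  [ 0, -3,  0]
  [ 0,  0, -3]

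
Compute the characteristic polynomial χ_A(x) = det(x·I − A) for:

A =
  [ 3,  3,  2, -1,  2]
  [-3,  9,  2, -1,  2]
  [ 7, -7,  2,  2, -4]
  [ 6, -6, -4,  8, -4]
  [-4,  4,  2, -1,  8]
x^5 - 30*x^4 + 360*x^3 - 2160*x^2 + 6480*x - 7776

Expanding det(x·I − A) (e.g. by cofactor expansion or by noting that A is similar to its Jordan form J, which has the same characteristic polynomial as A) gives
  χ_A(x) = x^5 - 30*x^4 + 360*x^3 - 2160*x^2 + 6480*x - 7776
which factors as (x - 6)^5. The eigenvalues (with algebraic multiplicities) are λ = 6 with multiplicity 5.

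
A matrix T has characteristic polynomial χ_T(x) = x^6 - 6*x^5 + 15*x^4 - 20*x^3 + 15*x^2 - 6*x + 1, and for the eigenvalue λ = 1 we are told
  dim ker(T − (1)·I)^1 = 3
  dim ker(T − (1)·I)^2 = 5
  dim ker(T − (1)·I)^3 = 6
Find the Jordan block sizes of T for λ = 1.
Block sizes for λ = 1: [3, 2, 1]

From the dimensions of kernels of powers, the number of Jordan blocks of size at least j is d_j − d_{j−1} where d_j = dim ker(N^j) (with d_0 = 0). Computing the differences gives [3, 2, 1].
The number of blocks of size exactly k is (#blocks of size ≥ k) − (#blocks of size ≥ k + 1), so the partition is: 1 block(s) of size 1, 1 block(s) of size 2, 1 block(s) of size 3.
In nonincreasing order the block sizes are [3, 2, 1].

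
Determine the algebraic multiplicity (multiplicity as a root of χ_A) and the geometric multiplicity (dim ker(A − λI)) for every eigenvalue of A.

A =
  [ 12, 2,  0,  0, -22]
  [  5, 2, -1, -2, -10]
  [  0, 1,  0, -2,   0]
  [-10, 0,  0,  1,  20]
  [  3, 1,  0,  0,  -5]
λ = 1: alg = 4, geom = 2; λ = 6: alg = 1, geom = 1

Step 1 — factor the characteristic polynomial to read off the algebraic multiplicities:
  χ_A(x) = (x - 6)*(x - 1)^4

Step 2 — compute geometric multiplicities via the rank-nullity identity g(λ) = n − rank(A − λI):
  rank(A − (1)·I) = 3, so dim ker(A − (1)·I) = n − 3 = 2
  rank(A − (6)·I) = 4, so dim ker(A − (6)·I) = n − 4 = 1

Summary:
  λ = 1: algebraic multiplicity = 4, geometric multiplicity = 2
  λ = 6: algebraic multiplicity = 1, geometric multiplicity = 1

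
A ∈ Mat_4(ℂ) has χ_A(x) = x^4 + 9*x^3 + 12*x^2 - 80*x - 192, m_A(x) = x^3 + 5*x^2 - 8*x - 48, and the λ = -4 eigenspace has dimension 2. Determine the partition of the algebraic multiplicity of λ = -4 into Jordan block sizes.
Block sizes for λ = -4: [2, 1]

Step 1 — from the characteristic polynomial, algebraic multiplicity of λ = -4 is 3. From dim ker(A − (-4)·I) = 2, there are exactly 2 Jordan blocks for λ = -4.
Step 2 — from the minimal polynomial, the factor (x + 4)^2 tells us the largest block for λ = -4 has size 2.
Step 3 — with total size 3, 2 blocks, and largest block 2, the block sizes (in nonincreasing order) are [2, 1].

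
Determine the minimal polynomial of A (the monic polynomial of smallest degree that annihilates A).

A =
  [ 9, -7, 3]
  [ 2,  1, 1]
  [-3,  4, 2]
x^3 - 12*x^2 + 48*x - 64

The characteristic polynomial is χ_A(x) = (x - 4)^3, so the eigenvalues are known. The minimal polynomial is
  m_A(x) = Π_λ (x − λ)^{k_λ}
where k_λ is the size of the *largest* Jordan block for λ (equivalently, the smallest k with (A − λI)^k v = 0 for every generalised eigenvector v of λ).

  λ = 4: largest Jordan block has size 3, contributing (x − 4)^3

So m_A(x) = (x - 4)^3 = x^3 - 12*x^2 + 48*x - 64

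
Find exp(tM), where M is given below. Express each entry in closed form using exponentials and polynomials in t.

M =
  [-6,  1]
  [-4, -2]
e^{tM} =
  [-2*t*exp(-4*t) + exp(-4*t), t*exp(-4*t)]
  [-4*t*exp(-4*t), 2*t*exp(-4*t) + exp(-4*t)]

Strategy: write M = P · J · P⁻¹ where J is a Jordan canonical form, so e^{tM} = P · e^{tJ} · P⁻¹, and e^{tJ} can be computed block-by-block.

M has Jordan form
J =
  [-4,  1]
  [ 0, -4]
(up to reordering of blocks).

Per-block formulas:
  For a 2×2 Jordan block J_2(-4): exp(t · J_2(-4)) = e^(-4t)·(I + t·N), where N is the 2×2 nilpotent shift.

After assembling e^{tJ} and conjugating by P, we get:

e^{tM} =
  [-2*t*exp(-4*t) + exp(-4*t), t*exp(-4*t)]
  [-4*t*exp(-4*t), 2*t*exp(-4*t) + exp(-4*t)]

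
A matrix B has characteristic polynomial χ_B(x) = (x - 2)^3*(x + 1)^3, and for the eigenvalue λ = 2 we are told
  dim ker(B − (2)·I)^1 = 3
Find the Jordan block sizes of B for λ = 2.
Block sizes for λ = 2: [1, 1, 1]

From the dimensions of kernels of powers, the number of Jordan blocks of size at least j is d_j − d_{j−1} where d_j = dim ker(N^j) (with d_0 = 0). Computing the differences gives [3].
The number of blocks of size exactly k is (#blocks of size ≥ k) − (#blocks of size ≥ k + 1), so the partition is: 3 block(s) of size 1.
In nonincreasing order the block sizes are [1, 1, 1].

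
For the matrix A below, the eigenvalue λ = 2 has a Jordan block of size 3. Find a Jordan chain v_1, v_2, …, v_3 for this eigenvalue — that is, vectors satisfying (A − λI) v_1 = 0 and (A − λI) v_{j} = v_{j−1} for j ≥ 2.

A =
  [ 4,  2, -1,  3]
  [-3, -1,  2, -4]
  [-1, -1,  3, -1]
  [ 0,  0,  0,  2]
A Jordan chain for λ = 2 of length 3:
v_1 = (-1, 1, 0, 0)ᵀ
v_2 = (2, -3, -1, 0)ᵀ
v_3 = (1, 0, 0, 0)ᵀ

Let N = A − (2)·I. We want v_3 with N^3 v_3 = 0 but N^2 v_3 ≠ 0; then v_{j-1} := N · v_j for j = 3, …, 2.

Pick v_3 = (1, 0, 0, 0)ᵀ.
Then v_2 = N · v_3 = (2, -3, -1, 0)ᵀ.
Then v_1 = N · v_2 = (-1, 1, 0, 0)ᵀ.

Sanity check: (A − (2)·I) v_1 = (0, 0, 0, 0)ᵀ = 0. ✓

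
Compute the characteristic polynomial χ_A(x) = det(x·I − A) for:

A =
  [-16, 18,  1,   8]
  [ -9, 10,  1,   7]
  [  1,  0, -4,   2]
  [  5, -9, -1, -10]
x^4 + 20*x^3 + 150*x^2 + 500*x + 625

Expanding det(x·I − A) (e.g. by cofactor expansion or by noting that A is similar to its Jordan form J, which has the same characteristic polynomial as A) gives
  χ_A(x) = x^4 + 20*x^3 + 150*x^2 + 500*x + 625
which factors as (x + 5)^4. The eigenvalues (with algebraic multiplicities) are λ = -5 with multiplicity 4.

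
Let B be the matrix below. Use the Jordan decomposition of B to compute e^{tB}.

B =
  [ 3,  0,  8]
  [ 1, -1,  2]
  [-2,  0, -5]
e^{tB} =
  [4*t*exp(-t) + exp(-t), 0, 8*t*exp(-t)]
  [t*exp(-t), exp(-t), 2*t*exp(-t)]
  [-2*t*exp(-t), 0, -4*t*exp(-t) + exp(-t)]

Strategy: write B = P · J · P⁻¹ where J is a Jordan canonical form, so e^{tB} = P · e^{tJ} · P⁻¹, and e^{tJ} can be computed block-by-block.

B has Jordan form
J =
  [-1,  1,  0]
  [ 0, -1,  0]
  [ 0,  0, -1]
(up to reordering of blocks).

Per-block formulas:
  For a 1×1 block at λ = -1: exp(t · [-1]) = [e^(-1t)].
  For a 2×2 Jordan block J_2(-1): exp(t · J_2(-1)) = e^(-1t)·(I + t·N), where N is the 2×2 nilpotent shift.

After assembling e^{tJ} and conjugating by P, we get:

e^{tB} =
  [4*t*exp(-t) + exp(-t), 0, 8*t*exp(-t)]
  [t*exp(-t), exp(-t), 2*t*exp(-t)]
  [-2*t*exp(-t), 0, -4*t*exp(-t) + exp(-t)]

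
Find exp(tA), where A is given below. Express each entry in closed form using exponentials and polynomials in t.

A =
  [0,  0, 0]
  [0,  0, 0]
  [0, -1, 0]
e^{tA} =
  [1, 0, 0]
  [0, 1, 0]
  [0, -t, 1]

Strategy: write A = P · J · P⁻¹ where J is a Jordan canonical form, so e^{tA} = P · e^{tJ} · P⁻¹, and e^{tJ} can be computed block-by-block.

A has Jordan form
J =
  [0, 1, 0]
  [0, 0, 0]
  [0, 0, 0]
(up to reordering of blocks).

Per-block formulas:
  For a 1×1 block at λ = 0: exp(t · [0]) = [e^(0t)].
  For a 2×2 Jordan block J_2(0): exp(t · J_2(0)) = e^(0t)·(I + t·N), where N is the 2×2 nilpotent shift.

After assembling e^{tJ} and conjugating by P, we get:

e^{tA} =
  [1, 0, 0]
  [0, 1, 0]
  [0, -t, 1]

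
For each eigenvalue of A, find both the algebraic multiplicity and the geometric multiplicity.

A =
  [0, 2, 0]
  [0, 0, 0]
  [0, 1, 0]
λ = 0: alg = 3, geom = 2

Step 1 — factor the characteristic polynomial to read off the algebraic multiplicities:
  χ_A(x) = x^3

Step 2 — compute geometric multiplicities via the rank-nullity identity g(λ) = n − rank(A − λI):
  rank(A − (0)·I) = 1, so dim ker(A − (0)·I) = n − 1 = 2

Summary:
  λ = 0: algebraic multiplicity = 3, geometric multiplicity = 2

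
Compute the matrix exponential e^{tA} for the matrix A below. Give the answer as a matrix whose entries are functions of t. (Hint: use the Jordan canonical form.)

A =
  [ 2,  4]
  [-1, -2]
e^{tA} =
  [2*t + 1, 4*t]
  [-t, 1 - 2*t]

Strategy: write A = P · J · P⁻¹ where J is a Jordan canonical form, so e^{tA} = P · e^{tJ} · P⁻¹, and e^{tJ} can be computed block-by-block.

A has Jordan form
J =
  [0, 1]
  [0, 0]
(up to reordering of blocks).

Per-block formulas:
  For a 2×2 Jordan block J_2(0): exp(t · J_2(0)) = e^(0t)·(I + t·N), where N is the 2×2 nilpotent shift.

After assembling e^{tJ} and conjugating by P, we get:

e^{tA} =
  [2*t + 1, 4*t]
  [-t, 1 - 2*t]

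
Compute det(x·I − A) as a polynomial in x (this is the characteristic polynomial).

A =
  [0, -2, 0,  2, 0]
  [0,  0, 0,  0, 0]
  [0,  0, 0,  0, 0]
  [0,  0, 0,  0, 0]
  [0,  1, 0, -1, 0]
x^5

Expanding det(x·I − A) (e.g. by cofactor expansion or by noting that A is similar to its Jordan form J, which has the same characteristic polynomial as A) gives
  χ_A(x) = x^5
which factors as x^5. The eigenvalues (with algebraic multiplicities) are λ = 0 with multiplicity 5.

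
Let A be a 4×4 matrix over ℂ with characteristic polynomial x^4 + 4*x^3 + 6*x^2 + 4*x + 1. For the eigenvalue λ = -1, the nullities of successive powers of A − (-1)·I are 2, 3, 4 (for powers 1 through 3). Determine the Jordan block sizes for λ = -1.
Block sizes for λ = -1: [3, 1]

From the dimensions of kernels of powers, the number of Jordan blocks of size at least j is d_j − d_{j−1} where d_j = dim ker(N^j) (with d_0 = 0). Computing the differences gives [2, 1, 1].
The number of blocks of size exactly k is (#blocks of size ≥ k) − (#blocks of size ≥ k + 1), so the partition is: 1 block(s) of size 1, 1 block(s) of size 3.
In nonincreasing order the block sizes are [3, 1].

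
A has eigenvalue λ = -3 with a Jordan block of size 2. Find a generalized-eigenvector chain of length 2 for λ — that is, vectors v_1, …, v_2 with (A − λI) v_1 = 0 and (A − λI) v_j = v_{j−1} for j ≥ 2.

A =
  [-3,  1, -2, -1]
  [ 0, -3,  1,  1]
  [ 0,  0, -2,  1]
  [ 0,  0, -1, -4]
A Jordan chain for λ = -3 of length 2:
v_1 = (1, 0, 0, 0)ᵀ
v_2 = (0, 1, 0, 0)ᵀ

Let N = A − (-3)·I. We want v_2 with N^2 v_2 = 0 but N^1 v_2 ≠ 0; then v_{j-1} := N · v_j for j = 2, …, 2.

Pick v_2 = (0, 1, 0, 0)ᵀ.
Then v_1 = N · v_2 = (1, 0, 0, 0)ᵀ.

Sanity check: (A − (-3)·I) v_1 = (0, 0, 0, 0)ᵀ = 0. ✓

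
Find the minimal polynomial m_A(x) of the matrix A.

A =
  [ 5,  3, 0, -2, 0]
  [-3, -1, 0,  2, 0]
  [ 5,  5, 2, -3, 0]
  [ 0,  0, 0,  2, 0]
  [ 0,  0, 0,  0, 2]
x^2 - 4*x + 4

The characteristic polynomial is χ_A(x) = (x - 2)^5, so the eigenvalues are known. The minimal polynomial is
  m_A(x) = Π_λ (x − λ)^{k_λ}
where k_λ is the size of the *largest* Jordan block for λ (equivalently, the smallest k with (A − λI)^k v = 0 for every generalised eigenvector v of λ).

  λ = 2: largest Jordan block has size 2, contributing (x − 2)^2

So m_A(x) = (x - 2)^2 = x^2 - 4*x + 4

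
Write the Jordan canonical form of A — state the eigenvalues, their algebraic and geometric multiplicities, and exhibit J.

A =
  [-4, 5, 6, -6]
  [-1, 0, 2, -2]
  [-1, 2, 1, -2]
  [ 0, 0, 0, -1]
J_3(-1) ⊕ J_1(-1)

The characteristic polynomial is
  det(x·I − A) = x^4 + 4*x^3 + 6*x^2 + 4*x + 1 = (x + 1)^4

Eigenvalues and multiplicities (the geometric multiplicity of λ is n − rank(A − λI), which equals the number of Jordan blocks for λ):
  λ = -1: algebraic multiplicity = 4, geometric multiplicity = 2

Determining the block sizes for each eigenvalue:
  λ = -1: with am = 4 and gm = 2, the partition is not yet determined (e.g. several partitions of 4 into 2 parts exist). Let N = A − (-1)·I. Computing rank(N^1) = 2, rank(N^2) = 1, rank(N^3) = 0; the number of blocks of size ≥ j is rank(N^{j−1}) − rank(N^j), giving [2, 1, 1]. So we have 1 block(s) of size 3, 1 block(s) of size 1 → block sizes [3, 1]

Assembling the blocks gives a Jordan form
J =
  [-1,  1,  0,  0]
  [ 0, -1,  1,  0]
  [ 0,  0, -1,  0]
  [ 0,  0,  0, -1]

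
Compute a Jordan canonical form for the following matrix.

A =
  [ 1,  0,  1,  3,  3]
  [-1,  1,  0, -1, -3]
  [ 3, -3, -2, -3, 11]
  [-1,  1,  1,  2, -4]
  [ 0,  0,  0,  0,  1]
J_2(0) ⊕ J_3(1)

The characteristic polynomial is
  det(x·I − A) = x^5 - 3*x^4 + 3*x^3 - x^2 = x^2*(x - 1)^3

Eigenvalues and multiplicities (the geometric multiplicity of λ is n − rank(A − λI), which equals the number of Jordan blocks for λ):
  λ = 0: algebraic multiplicity = 2, geometric multiplicity = 1
  λ = 1: algebraic multiplicity = 3, geometric multiplicity = 1

Determining the block sizes for each eigenvalue:
  λ = 0: one block (gm = 1), so the single block has size am = 2 → block sizes [2]
  λ = 1: one block (gm = 1), so the single block has size am = 3 → block sizes [3]

Assembling the blocks gives a Jordan form
J =
  [0, 1, 0, 0, 0]
  [0, 0, 0, 0, 0]
  [0, 0, 1, 1, 0]
  [0, 0, 0, 1, 1]
  [0, 0, 0, 0, 1]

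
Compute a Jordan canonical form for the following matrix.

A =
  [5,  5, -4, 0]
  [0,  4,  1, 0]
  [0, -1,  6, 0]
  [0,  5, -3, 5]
J_3(5) ⊕ J_1(5)

The characteristic polynomial is
  det(x·I − A) = x^4 - 20*x^3 + 150*x^2 - 500*x + 625 = (x - 5)^4

Eigenvalues and multiplicities (the geometric multiplicity of λ is n − rank(A − λI), which equals the number of Jordan blocks for λ):
  λ = 5: algebraic multiplicity = 4, geometric multiplicity = 2

Determining the block sizes for each eigenvalue:
  λ = 5: with am = 4 and gm = 2, the partition is not yet determined (e.g. several partitions of 4 into 2 parts exist). Let N = A − (5)·I. Computing rank(N^1) = 2, rank(N^2) = 1, rank(N^3) = 0; the number of blocks of size ≥ j is rank(N^{j−1}) − rank(N^j), giving [2, 1, 1]. So we have 1 block(s) of size 3, 1 block(s) of size 1 → block sizes [3, 1]

Assembling the blocks gives a Jordan form
J =
  [5, 1, 0, 0]
  [0, 5, 1, 0]
  [0, 0, 5, 0]
  [0, 0, 0, 5]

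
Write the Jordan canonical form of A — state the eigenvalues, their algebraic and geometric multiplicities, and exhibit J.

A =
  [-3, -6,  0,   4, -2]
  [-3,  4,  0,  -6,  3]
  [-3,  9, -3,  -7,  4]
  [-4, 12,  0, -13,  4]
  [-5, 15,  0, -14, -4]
J_1(-5) ⊕ J_1(-5) ⊕ J_3(-3)

The characteristic polynomial is
  det(x·I − A) = x^5 + 19*x^4 + 142*x^3 + 522*x^2 + 945*x + 675 = (x + 3)^3*(x + 5)^2

Eigenvalues and multiplicities (the geometric multiplicity of λ is n − rank(A − λI), which equals the number of Jordan blocks for λ):
  λ = -5: algebraic multiplicity = 2, geometric multiplicity = 2
  λ = -3: algebraic multiplicity = 3, geometric multiplicity = 1

Determining the block sizes for each eigenvalue:
  λ = -5: gm = am = 2, so every block has size 1 → block sizes [1, 1]
  λ = -3: one block (gm = 1), so the single block has size am = 3 → block sizes [3]

Assembling the blocks gives a Jordan form
J =
  [-5,  0,  0,  0,  0]
  [ 0, -5,  0,  0,  0]
  [ 0,  0, -3,  1,  0]
  [ 0,  0,  0, -3,  1]
  [ 0,  0,  0,  0, -3]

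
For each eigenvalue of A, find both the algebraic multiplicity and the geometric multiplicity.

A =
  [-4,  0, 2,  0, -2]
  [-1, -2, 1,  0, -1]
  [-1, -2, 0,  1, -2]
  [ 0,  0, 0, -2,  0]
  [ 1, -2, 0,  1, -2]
λ = -2: alg = 5, geom = 3

Step 1 — factor the characteristic polynomial to read off the algebraic multiplicities:
  χ_A(x) = (x + 2)^5

Step 2 — compute geometric multiplicities via the rank-nullity identity g(λ) = n − rank(A − λI):
  rank(A − (-2)·I) = 2, so dim ker(A − (-2)·I) = n − 2 = 3

Summary:
  λ = -2: algebraic multiplicity = 5, geometric multiplicity = 3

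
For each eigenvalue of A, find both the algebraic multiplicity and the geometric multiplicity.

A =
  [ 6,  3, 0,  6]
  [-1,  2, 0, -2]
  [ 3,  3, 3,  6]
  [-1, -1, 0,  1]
λ = 3: alg = 4, geom = 3

Step 1 — factor the characteristic polynomial to read off the algebraic multiplicities:
  χ_A(x) = (x - 3)^4

Step 2 — compute geometric multiplicities via the rank-nullity identity g(λ) = n − rank(A − λI):
  rank(A − (3)·I) = 1, so dim ker(A − (3)·I) = n − 1 = 3

Summary:
  λ = 3: algebraic multiplicity = 4, geometric multiplicity = 3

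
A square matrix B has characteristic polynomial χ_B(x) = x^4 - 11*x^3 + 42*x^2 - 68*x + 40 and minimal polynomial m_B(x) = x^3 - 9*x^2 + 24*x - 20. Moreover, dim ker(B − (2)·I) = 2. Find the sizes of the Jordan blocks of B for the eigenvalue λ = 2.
Block sizes for λ = 2: [2, 1]

Step 1 — from the characteristic polynomial, algebraic multiplicity of λ = 2 is 3. From dim ker(B − (2)·I) = 2, there are exactly 2 Jordan blocks for λ = 2.
Step 2 — from the minimal polynomial, the factor (x − 2)^2 tells us the largest block for λ = 2 has size 2.
Step 3 — with total size 3, 2 blocks, and largest block 2, the block sizes (in nonincreasing order) are [2, 1].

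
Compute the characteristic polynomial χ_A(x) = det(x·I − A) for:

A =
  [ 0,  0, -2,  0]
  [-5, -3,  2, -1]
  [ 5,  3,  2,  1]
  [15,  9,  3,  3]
x^4 - 2*x^3 + x^2

Expanding det(x·I − A) (e.g. by cofactor expansion or by noting that A is similar to its Jordan form J, which has the same characteristic polynomial as A) gives
  χ_A(x) = x^4 - 2*x^3 + x^2
which factors as x^2*(x - 1)^2. The eigenvalues (with algebraic multiplicities) are λ = 0 with multiplicity 2, λ = 1 with multiplicity 2.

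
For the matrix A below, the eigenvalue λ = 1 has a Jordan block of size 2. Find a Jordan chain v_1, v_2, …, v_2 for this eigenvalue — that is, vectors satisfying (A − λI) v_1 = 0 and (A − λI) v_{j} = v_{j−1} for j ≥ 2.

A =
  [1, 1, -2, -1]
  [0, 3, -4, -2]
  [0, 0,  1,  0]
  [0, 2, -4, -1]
A Jordan chain for λ = 1 of length 2:
v_1 = (1, 2, 0, 2)ᵀ
v_2 = (0, 1, 0, 0)ᵀ

Let N = A − (1)·I. We want v_2 with N^2 v_2 = 0 but N^1 v_2 ≠ 0; then v_{j-1} := N · v_j for j = 2, …, 2.

Pick v_2 = (0, 1, 0, 0)ᵀ.
Then v_1 = N · v_2 = (1, 2, 0, 2)ᵀ.

Sanity check: (A − (1)·I) v_1 = (0, 0, 0, 0)ᵀ = 0. ✓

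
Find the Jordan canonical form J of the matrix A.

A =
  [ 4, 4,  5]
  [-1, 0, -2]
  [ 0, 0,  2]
J_3(2)

The characteristic polynomial is
  det(x·I − A) = x^3 - 6*x^2 + 12*x - 8 = (x - 2)^3

Eigenvalues and multiplicities (the geometric multiplicity of λ is n − rank(A − λI), which equals the number of Jordan blocks for λ):
  λ = 2: algebraic multiplicity = 3, geometric multiplicity = 1

Determining the block sizes for each eigenvalue:
  λ = 2: one block (gm = 1), so the single block has size am = 3 → block sizes [3]

Assembling the blocks gives a Jordan form
J =
  [2, 1, 0]
  [0, 2, 1]
  [0, 0, 2]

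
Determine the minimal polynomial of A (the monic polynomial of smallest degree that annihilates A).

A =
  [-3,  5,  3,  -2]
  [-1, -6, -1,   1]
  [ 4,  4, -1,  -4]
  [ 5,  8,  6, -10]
x^3 + 15*x^2 + 75*x + 125

The characteristic polynomial is χ_A(x) = (x + 5)^4, so the eigenvalues are known. The minimal polynomial is
  m_A(x) = Π_λ (x − λ)^{k_λ}
where k_λ is the size of the *largest* Jordan block for λ (equivalently, the smallest k with (A − λI)^k v = 0 for every generalised eigenvector v of λ).

  λ = -5: largest Jordan block has size 3, contributing (x + 5)^3

So m_A(x) = (x + 5)^3 = x^3 + 15*x^2 + 75*x + 125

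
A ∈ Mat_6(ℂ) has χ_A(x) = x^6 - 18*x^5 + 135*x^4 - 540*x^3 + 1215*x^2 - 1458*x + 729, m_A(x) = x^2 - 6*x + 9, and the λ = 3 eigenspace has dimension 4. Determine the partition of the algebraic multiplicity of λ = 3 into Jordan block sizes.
Block sizes for λ = 3: [2, 2, 1, 1]

Step 1 — from the characteristic polynomial, algebraic multiplicity of λ = 3 is 6. From dim ker(A − (3)·I) = 4, there are exactly 4 Jordan blocks for λ = 3.
Step 2 — from the minimal polynomial, the factor (x − 3)^2 tells us the largest block for λ = 3 has size 2.
Step 3 — with total size 6, 4 blocks, and largest block 2, the block sizes (in nonincreasing order) are [2, 2, 1, 1].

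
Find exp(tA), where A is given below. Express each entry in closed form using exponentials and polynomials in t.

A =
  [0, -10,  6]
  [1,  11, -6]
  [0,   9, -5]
e^{tA} =
  [2*t*exp(t) - exp(4*t) + 2*exp(t), 2*t*exp(t) - 4*exp(4*t) + 4*exp(t), 2*exp(4*t) - 2*exp(t)]
  [-2*t*exp(t) + exp(4*t) - exp(t), -2*t*exp(t) + 4*exp(4*t) - 3*exp(t), -2*exp(4*t) + 2*exp(t)]
  [-3*t*exp(t) + exp(4*t) - exp(t), -3*t*exp(t) + 4*exp(4*t) - 4*exp(t), -2*exp(4*t) + 3*exp(t)]

Strategy: write A = P · J · P⁻¹ where J is a Jordan canonical form, so e^{tA} = P · e^{tJ} · P⁻¹, and e^{tJ} can be computed block-by-block.

A has Jordan form
J =
  [1, 1, 0]
  [0, 1, 0]
  [0, 0, 4]
(up to reordering of blocks).

Per-block formulas:
  For a 1×1 block at λ = 4: exp(t · [4]) = [e^(4t)].
  For a 2×2 Jordan block J_2(1): exp(t · J_2(1)) = e^(1t)·(I + t·N), where N is the 2×2 nilpotent shift.

After assembling e^{tJ} and conjugating by P, we get:

e^{tA} =
  [2*t*exp(t) - exp(4*t) + 2*exp(t), 2*t*exp(t) - 4*exp(4*t) + 4*exp(t), 2*exp(4*t) - 2*exp(t)]
  [-2*t*exp(t) + exp(4*t) - exp(t), -2*t*exp(t) + 4*exp(4*t) - 3*exp(t), -2*exp(4*t) + 2*exp(t)]
  [-3*t*exp(t) + exp(4*t) - exp(t), -3*t*exp(t) + 4*exp(4*t) - 4*exp(t), -2*exp(4*t) + 3*exp(t)]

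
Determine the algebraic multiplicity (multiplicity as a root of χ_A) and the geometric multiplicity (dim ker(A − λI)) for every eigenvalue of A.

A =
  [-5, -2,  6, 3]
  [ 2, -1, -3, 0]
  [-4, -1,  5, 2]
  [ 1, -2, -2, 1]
λ = 0: alg = 4, geom = 2

Step 1 — factor the characteristic polynomial to read off the algebraic multiplicities:
  χ_A(x) = x^4

Step 2 — compute geometric multiplicities via the rank-nullity identity g(λ) = n − rank(A − λI):
  rank(A − (0)·I) = 2, so dim ker(A − (0)·I) = n − 2 = 2

Summary:
  λ = 0: algebraic multiplicity = 4, geometric multiplicity = 2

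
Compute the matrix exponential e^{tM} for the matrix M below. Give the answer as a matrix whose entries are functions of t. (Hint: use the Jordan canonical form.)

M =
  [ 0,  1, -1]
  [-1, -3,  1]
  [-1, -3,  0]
e^{tM} =
  [t^2*exp(-t)/2 + t*exp(-t) + exp(-t), t^2*exp(-t) + t*exp(-t), -t^2*exp(-t)/2 - t*exp(-t)]
  [-t*exp(-t), -2*t*exp(-t) + exp(-t), t*exp(-t)]
  [t^2*exp(-t)/2 - t*exp(-t), t^2*exp(-t) - 3*t*exp(-t), -t^2*exp(-t)/2 + t*exp(-t) + exp(-t)]

Strategy: write M = P · J · P⁻¹ where J is a Jordan canonical form, so e^{tM} = P · e^{tJ} · P⁻¹, and e^{tJ} can be computed block-by-block.

M has Jordan form
J =
  [-1,  1,  0]
  [ 0, -1,  1]
  [ 0,  0, -1]
(up to reordering of blocks).

Per-block formulas:
  For a 3×3 Jordan block J_3(-1): exp(t · J_3(-1)) = e^(-1t)·(I + t·N + (t^2/2)·N^2), where N is the 3×3 nilpotent shift.

After assembling e^{tJ} and conjugating by P, we get:

e^{tM} =
  [t^2*exp(-t)/2 + t*exp(-t) + exp(-t), t^2*exp(-t) + t*exp(-t), -t^2*exp(-t)/2 - t*exp(-t)]
  [-t*exp(-t), -2*t*exp(-t) + exp(-t), t*exp(-t)]
  [t^2*exp(-t)/2 - t*exp(-t), t^2*exp(-t) - 3*t*exp(-t), -t^2*exp(-t)/2 + t*exp(-t) + exp(-t)]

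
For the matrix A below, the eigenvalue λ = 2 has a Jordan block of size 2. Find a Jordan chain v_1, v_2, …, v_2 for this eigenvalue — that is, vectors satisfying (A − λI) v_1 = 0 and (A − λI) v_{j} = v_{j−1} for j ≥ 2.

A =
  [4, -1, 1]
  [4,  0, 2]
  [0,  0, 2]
A Jordan chain for λ = 2 of length 2:
v_1 = (2, 4, 0)ᵀ
v_2 = (1, 0, 0)ᵀ

Let N = A − (2)·I. We want v_2 with N^2 v_2 = 0 but N^1 v_2 ≠ 0; then v_{j-1} := N · v_j for j = 2, …, 2.

Pick v_2 = (1, 0, 0)ᵀ.
Then v_1 = N · v_2 = (2, 4, 0)ᵀ.

Sanity check: (A − (2)·I) v_1 = (0, 0, 0)ᵀ = 0. ✓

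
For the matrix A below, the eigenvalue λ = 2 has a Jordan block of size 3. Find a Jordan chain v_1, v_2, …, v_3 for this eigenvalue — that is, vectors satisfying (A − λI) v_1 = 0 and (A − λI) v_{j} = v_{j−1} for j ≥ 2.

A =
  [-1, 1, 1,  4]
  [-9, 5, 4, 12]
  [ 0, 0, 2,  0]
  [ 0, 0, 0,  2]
A Jordan chain for λ = 2 of length 3:
v_1 = (1, 3, 0, 0)ᵀ
v_2 = (1, 4, 0, 0)ᵀ
v_3 = (0, 0, 1, 0)ᵀ

Let N = A − (2)·I. We want v_3 with N^3 v_3 = 0 but N^2 v_3 ≠ 0; then v_{j-1} := N · v_j for j = 3, …, 2.

Pick v_3 = (0, 0, 1, 0)ᵀ.
Then v_2 = N · v_3 = (1, 4, 0, 0)ᵀ.
Then v_1 = N · v_2 = (1, 3, 0, 0)ᵀ.

Sanity check: (A − (2)·I) v_1 = (0, 0, 0, 0)ᵀ = 0. ✓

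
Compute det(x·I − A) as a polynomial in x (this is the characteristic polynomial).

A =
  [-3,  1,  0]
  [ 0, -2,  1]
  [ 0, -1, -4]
x^3 + 9*x^2 + 27*x + 27

Expanding det(x·I − A) (e.g. by cofactor expansion or by noting that A is similar to its Jordan form J, which has the same characteristic polynomial as A) gives
  χ_A(x) = x^3 + 9*x^2 + 27*x + 27
which factors as (x + 3)^3. The eigenvalues (with algebraic multiplicities) are λ = -3 with multiplicity 3.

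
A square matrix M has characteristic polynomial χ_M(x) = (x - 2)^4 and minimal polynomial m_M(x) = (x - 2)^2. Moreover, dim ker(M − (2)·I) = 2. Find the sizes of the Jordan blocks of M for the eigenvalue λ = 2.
Block sizes for λ = 2: [2, 2]

Step 1 — from the characteristic polynomial, algebraic multiplicity of λ = 2 is 4. From dim ker(M − (2)·I) = 2, there are exactly 2 Jordan blocks for λ = 2.
Step 2 — from the minimal polynomial, the factor (x − 2)^2 tells us the largest block for λ = 2 has size 2.
Step 3 — with total size 4, 2 blocks, and largest block 2, the block sizes (in nonincreasing order) are [2, 2].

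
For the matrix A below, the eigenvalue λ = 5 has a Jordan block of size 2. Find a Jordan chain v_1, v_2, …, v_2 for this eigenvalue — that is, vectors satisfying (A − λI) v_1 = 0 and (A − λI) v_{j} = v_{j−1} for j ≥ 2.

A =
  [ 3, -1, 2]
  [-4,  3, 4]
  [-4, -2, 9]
A Jordan chain for λ = 5 of length 2:
v_1 = (-2, -4, -4)ᵀ
v_2 = (1, 0, 0)ᵀ

Let N = A − (5)·I. We want v_2 with N^2 v_2 = 0 but N^1 v_2 ≠ 0; then v_{j-1} := N · v_j for j = 2, …, 2.

Pick v_2 = (1, 0, 0)ᵀ.
Then v_1 = N · v_2 = (-2, -4, -4)ᵀ.

Sanity check: (A − (5)·I) v_1 = (0, 0, 0)ᵀ = 0. ✓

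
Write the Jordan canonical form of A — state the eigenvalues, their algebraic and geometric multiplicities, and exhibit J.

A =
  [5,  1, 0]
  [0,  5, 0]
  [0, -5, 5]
J_2(5) ⊕ J_1(5)

The characteristic polynomial is
  det(x·I − A) = x^3 - 15*x^2 + 75*x - 125 = (x - 5)^3

Eigenvalues and multiplicities (the geometric multiplicity of λ is n − rank(A − λI), which equals the number of Jordan blocks for λ):
  λ = 5: algebraic multiplicity = 3, geometric multiplicity = 2

Determining the block sizes for each eigenvalue:
  λ = 5: 2 blocks summing to 3 forces exactly one block of size 2 and the rest size 1 → block sizes [2, 1]

Assembling the blocks gives a Jordan form
J =
  [5, 1, 0]
  [0, 5, 0]
  [0, 0, 5]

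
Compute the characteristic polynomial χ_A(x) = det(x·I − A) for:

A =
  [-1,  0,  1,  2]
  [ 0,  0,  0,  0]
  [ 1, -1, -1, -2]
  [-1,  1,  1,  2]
x^4

Expanding det(x·I − A) (e.g. by cofactor expansion or by noting that A is similar to its Jordan form J, which has the same characteristic polynomial as A) gives
  χ_A(x) = x^4
which factors as x^4. The eigenvalues (with algebraic multiplicities) are λ = 0 with multiplicity 4.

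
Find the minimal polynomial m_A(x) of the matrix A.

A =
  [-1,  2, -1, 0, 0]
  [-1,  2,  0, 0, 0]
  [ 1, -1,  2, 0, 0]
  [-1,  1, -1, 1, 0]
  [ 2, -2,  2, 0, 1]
x^3 - 3*x^2 + 3*x - 1

The characteristic polynomial is χ_A(x) = (x - 1)^5, so the eigenvalues are known. The minimal polynomial is
  m_A(x) = Π_λ (x − λ)^{k_λ}
where k_λ is the size of the *largest* Jordan block for λ (equivalently, the smallest k with (A − λI)^k v = 0 for every generalised eigenvector v of λ).

  λ = 1: largest Jordan block has size 3, contributing (x − 1)^3

So m_A(x) = (x - 1)^3 = x^3 - 3*x^2 + 3*x - 1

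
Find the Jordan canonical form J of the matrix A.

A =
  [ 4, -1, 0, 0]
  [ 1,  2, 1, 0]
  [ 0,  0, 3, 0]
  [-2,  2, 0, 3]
J_3(3) ⊕ J_1(3)

The characteristic polynomial is
  det(x·I − A) = x^4 - 12*x^3 + 54*x^2 - 108*x + 81 = (x - 3)^4

Eigenvalues and multiplicities (the geometric multiplicity of λ is n − rank(A − λI), which equals the number of Jordan blocks for λ):
  λ = 3: algebraic multiplicity = 4, geometric multiplicity = 2

Determining the block sizes for each eigenvalue:
  λ = 3: with am = 4 and gm = 2, the partition is not yet determined (e.g. several partitions of 4 into 2 parts exist). Let N = A − (3)·I. Computing rank(N^1) = 2, rank(N^2) = 1, rank(N^3) = 0; the number of blocks of size ≥ j is rank(N^{j−1}) − rank(N^j), giving [2, 1, 1]. So we have 1 block(s) of size 3, 1 block(s) of size 1 → block sizes [3, 1]

Assembling the blocks gives a Jordan form
J =
  [3, 1, 0, 0]
  [0, 3, 1, 0]
  [0, 0, 3, 0]
  [0, 0, 0, 3]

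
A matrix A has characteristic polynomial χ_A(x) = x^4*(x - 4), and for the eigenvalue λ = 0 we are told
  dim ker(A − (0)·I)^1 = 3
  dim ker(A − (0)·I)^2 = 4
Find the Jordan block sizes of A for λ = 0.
Block sizes for λ = 0: [2, 1, 1]

From the dimensions of kernels of powers, the number of Jordan blocks of size at least j is d_j − d_{j−1} where d_j = dim ker(N^j) (with d_0 = 0). Computing the differences gives [3, 1].
The number of blocks of size exactly k is (#blocks of size ≥ k) − (#blocks of size ≥ k + 1), so the partition is: 2 block(s) of size 1, 1 block(s) of size 2.
In nonincreasing order the block sizes are [2, 1, 1].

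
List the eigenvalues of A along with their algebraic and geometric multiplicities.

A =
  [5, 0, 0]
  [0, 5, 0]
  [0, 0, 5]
λ = 5: alg = 3, geom = 3

Step 1 — factor the characteristic polynomial to read off the algebraic multiplicities:
  χ_A(x) = (x - 5)^3

Step 2 — compute geometric multiplicities via the rank-nullity identity g(λ) = n − rank(A − λI):
  rank(A − (5)·I) = 0, so dim ker(A − (5)·I) = n − 0 = 3

Summary:
  λ = 5: algebraic multiplicity = 3, geometric multiplicity = 3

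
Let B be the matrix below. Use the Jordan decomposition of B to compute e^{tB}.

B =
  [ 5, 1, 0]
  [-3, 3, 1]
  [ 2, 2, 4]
e^{tB} =
  [-t^2*exp(4*t) + t*exp(4*t) + exp(4*t), t*exp(4*t), t^2*exp(4*t)/2]
  [t^2*exp(4*t) - 3*t*exp(4*t), -t*exp(4*t) + exp(4*t), -t^2*exp(4*t)/2 + t*exp(4*t)]
  [-2*t^2*exp(4*t) + 2*t*exp(4*t), 2*t*exp(4*t), t^2*exp(4*t) + exp(4*t)]

Strategy: write B = P · J · P⁻¹ where J is a Jordan canonical form, so e^{tB} = P · e^{tJ} · P⁻¹, and e^{tJ} can be computed block-by-block.

B has Jordan form
J =
  [4, 1, 0]
  [0, 4, 1]
  [0, 0, 4]
(up to reordering of blocks).

Per-block formulas:
  For a 3×3 Jordan block J_3(4): exp(t · J_3(4)) = e^(4t)·(I + t·N + (t^2/2)·N^2), where N is the 3×3 nilpotent shift.

After assembling e^{tJ} and conjugating by P, we get:

e^{tB} =
  [-t^2*exp(4*t) + t*exp(4*t) + exp(4*t), t*exp(4*t), t^2*exp(4*t)/2]
  [t^2*exp(4*t) - 3*t*exp(4*t), -t*exp(4*t) + exp(4*t), -t^2*exp(4*t)/2 + t*exp(4*t)]
  [-2*t^2*exp(4*t) + 2*t*exp(4*t), 2*t*exp(4*t), t^2*exp(4*t) + exp(4*t)]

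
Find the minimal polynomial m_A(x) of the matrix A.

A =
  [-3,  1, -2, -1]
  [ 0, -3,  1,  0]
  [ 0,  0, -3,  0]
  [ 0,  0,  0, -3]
x^3 + 9*x^2 + 27*x + 27

The characteristic polynomial is χ_A(x) = (x + 3)^4, so the eigenvalues are known. The minimal polynomial is
  m_A(x) = Π_λ (x − λ)^{k_λ}
where k_λ is the size of the *largest* Jordan block for λ (equivalently, the smallest k with (A − λI)^k v = 0 for every generalised eigenvector v of λ).

  λ = -3: largest Jordan block has size 3, contributing (x + 3)^3

So m_A(x) = (x + 3)^3 = x^3 + 9*x^2 + 27*x + 27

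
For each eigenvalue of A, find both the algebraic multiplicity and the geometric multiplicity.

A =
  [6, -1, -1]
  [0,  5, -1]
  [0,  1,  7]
λ = 6: alg = 3, geom = 2

Step 1 — factor the characteristic polynomial to read off the algebraic multiplicities:
  χ_A(x) = (x - 6)^3

Step 2 — compute geometric multiplicities via the rank-nullity identity g(λ) = n − rank(A − λI):
  rank(A − (6)·I) = 1, so dim ker(A − (6)·I) = n − 1 = 2

Summary:
  λ = 6: algebraic multiplicity = 3, geometric multiplicity = 2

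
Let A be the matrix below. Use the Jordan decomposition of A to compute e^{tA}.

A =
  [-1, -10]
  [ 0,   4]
e^{tA} =
  [exp(-t), -2*exp(4*t) + 2*exp(-t)]
  [0, exp(4*t)]

Strategy: write A = P · J · P⁻¹ where J is a Jordan canonical form, so e^{tA} = P · e^{tJ} · P⁻¹, and e^{tJ} can be computed block-by-block.

A has Jordan form
J =
  [-1, 0]
  [ 0, 4]
(up to reordering of blocks).

Per-block formulas:
  For a 1×1 block at λ = -1: exp(t · [-1]) = [e^(-1t)].
  For a 1×1 block at λ = 4: exp(t · [4]) = [e^(4t)].

After assembling e^{tJ} and conjugating by P, we get:

e^{tA} =
  [exp(-t), -2*exp(4*t) + 2*exp(-t)]
  [0, exp(4*t)]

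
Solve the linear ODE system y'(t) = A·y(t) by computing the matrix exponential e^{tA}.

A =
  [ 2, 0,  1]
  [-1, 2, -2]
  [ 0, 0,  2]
e^{tA} =
  [exp(2*t), 0, t*exp(2*t)]
  [-t*exp(2*t), exp(2*t), -t^2*exp(2*t)/2 - 2*t*exp(2*t)]
  [0, 0, exp(2*t)]

Strategy: write A = P · J · P⁻¹ where J is a Jordan canonical form, so e^{tA} = P · e^{tJ} · P⁻¹, and e^{tJ} can be computed block-by-block.

A has Jordan form
J =
  [2, 1, 0]
  [0, 2, 1]
  [0, 0, 2]
(up to reordering of blocks).

Per-block formulas:
  For a 3×3 Jordan block J_3(2): exp(t · J_3(2)) = e^(2t)·(I + t·N + (t^2/2)·N^2), where N is the 3×3 nilpotent shift.

After assembling e^{tJ} and conjugating by P, we get:

e^{tA} =
  [exp(2*t), 0, t*exp(2*t)]
  [-t*exp(2*t), exp(2*t), -t^2*exp(2*t)/2 - 2*t*exp(2*t)]
  [0, 0, exp(2*t)]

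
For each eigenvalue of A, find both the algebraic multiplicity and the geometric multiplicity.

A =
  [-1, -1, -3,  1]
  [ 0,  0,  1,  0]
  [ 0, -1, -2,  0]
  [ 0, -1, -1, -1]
λ = -1: alg = 4, geom = 2

Step 1 — factor the characteristic polynomial to read off the algebraic multiplicities:
  χ_A(x) = (x + 1)^4

Step 2 — compute geometric multiplicities via the rank-nullity identity g(λ) = n − rank(A − λI):
  rank(A − (-1)·I) = 2, so dim ker(A − (-1)·I) = n − 2 = 2

Summary:
  λ = -1: algebraic multiplicity = 4, geometric multiplicity = 2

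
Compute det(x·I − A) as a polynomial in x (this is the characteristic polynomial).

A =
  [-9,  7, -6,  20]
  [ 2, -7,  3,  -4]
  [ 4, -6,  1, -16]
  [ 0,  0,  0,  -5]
x^4 + 20*x^3 + 150*x^2 + 500*x + 625

Expanding det(x·I − A) (e.g. by cofactor expansion or by noting that A is similar to its Jordan form J, which has the same characteristic polynomial as A) gives
  χ_A(x) = x^4 + 20*x^3 + 150*x^2 + 500*x + 625
which factors as (x + 5)^4. The eigenvalues (with algebraic multiplicities) are λ = -5 with multiplicity 4.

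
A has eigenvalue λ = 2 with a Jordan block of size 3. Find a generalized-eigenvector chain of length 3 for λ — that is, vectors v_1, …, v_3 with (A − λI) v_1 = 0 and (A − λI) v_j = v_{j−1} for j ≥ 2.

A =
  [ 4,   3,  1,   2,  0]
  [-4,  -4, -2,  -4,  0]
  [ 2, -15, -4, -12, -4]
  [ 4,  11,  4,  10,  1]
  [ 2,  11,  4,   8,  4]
A Jordan chain for λ = 2 of length 3:
v_1 = (2, -4, -4, 6, 4)ᵀ
v_2 = (2, -4, 2, 4, 2)ᵀ
v_3 = (1, 0, 0, 0, 0)ᵀ

Let N = A − (2)·I. We want v_3 with N^3 v_3 = 0 but N^2 v_3 ≠ 0; then v_{j-1} := N · v_j for j = 3, …, 2.

Pick v_3 = (1, 0, 0, 0, 0)ᵀ.
Then v_2 = N · v_3 = (2, -4, 2, 4, 2)ᵀ.
Then v_1 = N · v_2 = (2, -4, -4, 6, 4)ᵀ.

Sanity check: (A − (2)·I) v_1 = (0, 0, 0, 0, 0)ᵀ = 0. ✓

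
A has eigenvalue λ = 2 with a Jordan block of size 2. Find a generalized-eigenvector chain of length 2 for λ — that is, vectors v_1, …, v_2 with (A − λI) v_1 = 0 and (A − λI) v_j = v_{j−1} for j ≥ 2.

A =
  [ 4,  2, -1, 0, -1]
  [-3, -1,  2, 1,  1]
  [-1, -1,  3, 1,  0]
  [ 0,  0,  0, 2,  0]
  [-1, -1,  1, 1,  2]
A Jordan chain for λ = 2 of length 2:
v_1 = (2, -3, -1, 0, -1)ᵀ
v_2 = (1, 0, 0, 0, 0)ᵀ

Let N = A − (2)·I. We want v_2 with N^2 v_2 = 0 but N^1 v_2 ≠ 0; then v_{j-1} := N · v_j for j = 2, …, 2.

Pick v_2 = (1, 0, 0, 0, 0)ᵀ.
Then v_1 = N · v_2 = (2, -3, -1, 0, -1)ᵀ.

Sanity check: (A − (2)·I) v_1 = (0, 0, 0, 0, 0)ᵀ = 0. ✓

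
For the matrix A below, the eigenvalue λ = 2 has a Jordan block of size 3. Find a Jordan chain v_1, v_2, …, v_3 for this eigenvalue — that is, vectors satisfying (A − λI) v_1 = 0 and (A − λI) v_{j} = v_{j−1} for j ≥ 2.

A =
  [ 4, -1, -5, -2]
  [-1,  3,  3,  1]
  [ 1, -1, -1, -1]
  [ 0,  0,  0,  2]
A Jordan chain for λ = 2 of length 3:
v_1 = (2, -1, 1, 0)ᵀ
v_2 = (-1, 1, -1, 0)ᵀ
v_3 = (0, 1, 0, 0)ᵀ

Let N = A − (2)·I. We want v_3 with N^3 v_3 = 0 but N^2 v_3 ≠ 0; then v_{j-1} := N · v_j for j = 3, …, 2.

Pick v_3 = (0, 1, 0, 0)ᵀ.
Then v_2 = N · v_3 = (-1, 1, -1, 0)ᵀ.
Then v_1 = N · v_2 = (2, -1, 1, 0)ᵀ.

Sanity check: (A − (2)·I) v_1 = (0, 0, 0, 0)ᵀ = 0. ✓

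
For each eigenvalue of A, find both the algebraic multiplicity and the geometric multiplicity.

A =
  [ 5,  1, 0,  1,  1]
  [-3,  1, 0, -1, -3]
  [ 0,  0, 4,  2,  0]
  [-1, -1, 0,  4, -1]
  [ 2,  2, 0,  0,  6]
λ = 4: alg = 5, geom = 3

Step 1 — factor the characteristic polynomial to read off the algebraic multiplicities:
  χ_A(x) = (x - 4)^5

Step 2 — compute geometric multiplicities via the rank-nullity identity g(λ) = n − rank(A − λI):
  rank(A − (4)·I) = 2, so dim ker(A − (4)·I) = n − 2 = 3

Summary:
  λ = 4: algebraic multiplicity = 5, geometric multiplicity = 3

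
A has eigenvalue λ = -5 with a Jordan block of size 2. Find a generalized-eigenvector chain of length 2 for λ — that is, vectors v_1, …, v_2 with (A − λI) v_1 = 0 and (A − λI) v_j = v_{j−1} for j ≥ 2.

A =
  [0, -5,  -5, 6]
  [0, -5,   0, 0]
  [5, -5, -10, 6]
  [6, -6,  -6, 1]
A Jordan chain for λ = -5 of length 2:
v_1 = (-1, 0, -1, 0)ᵀ
v_2 = (1, 0, 0, -1)ᵀ

Let N = A − (-5)·I. We want v_2 with N^2 v_2 = 0 but N^1 v_2 ≠ 0; then v_{j-1} := N · v_j for j = 2, …, 2.

Pick v_2 = (1, 0, 0, -1)ᵀ.
Then v_1 = N · v_2 = (-1, 0, -1, 0)ᵀ.

Sanity check: (A − (-5)·I) v_1 = (0, 0, 0, 0)ᵀ = 0. ✓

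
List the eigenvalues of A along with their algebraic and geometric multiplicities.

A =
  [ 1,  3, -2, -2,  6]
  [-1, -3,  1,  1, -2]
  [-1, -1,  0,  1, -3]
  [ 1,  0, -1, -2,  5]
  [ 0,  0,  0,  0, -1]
λ = -1: alg = 5, geom = 2

Step 1 — factor the characteristic polynomial to read off the algebraic multiplicities:
  χ_A(x) = (x + 1)^5

Step 2 — compute geometric multiplicities via the rank-nullity identity g(λ) = n − rank(A − λI):
  rank(A − (-1)·I) = 3, so dim ker(A − (-1)·I) = n − 3 = 2

Summary:
  λ = -1: algebraic multiplicity = 5, geometric multiplicity = 2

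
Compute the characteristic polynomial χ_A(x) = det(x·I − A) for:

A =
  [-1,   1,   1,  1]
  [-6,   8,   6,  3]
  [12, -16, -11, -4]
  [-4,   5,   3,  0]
x^4 + 4*x^3 + 6*x^2 + 4*x + 1

Expanding det(x·I − A) (e.g. by cofactor expansion or by noting that A is similar to its Jordan form J, which has the same characteristic polynomial as A) gives
  χ_A(x) = x^4 + 4*x^3 + 6*x^2 + 4*x + 1
which factors as (x + 1)^4. The eigenvalues (with algebraic multiplicities) are λ = -1 with multiplicity 4.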